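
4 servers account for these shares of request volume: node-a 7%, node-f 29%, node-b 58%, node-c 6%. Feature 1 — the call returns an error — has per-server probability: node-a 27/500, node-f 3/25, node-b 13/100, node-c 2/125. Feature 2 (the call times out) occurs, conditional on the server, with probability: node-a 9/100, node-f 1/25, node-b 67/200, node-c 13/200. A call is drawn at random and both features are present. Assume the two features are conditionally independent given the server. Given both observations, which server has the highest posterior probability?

By Bayes' rule, posterior ∝ prior × likelihood:
  node-a: 0.07 × 0.054 × 0.09 = 0.0003402
  node-f: 0.29 × 0.12 × 0.04 = 0.001392
  node-b: 0.58 × 0.13 × 0.335 = 0.025259
  node-c: 0.06 × 0.016 × 0.065 = 0.0000624
Normalizing constant = 0.0270536.
Largest term belongs to node-b, so node-b is most probable.

node-b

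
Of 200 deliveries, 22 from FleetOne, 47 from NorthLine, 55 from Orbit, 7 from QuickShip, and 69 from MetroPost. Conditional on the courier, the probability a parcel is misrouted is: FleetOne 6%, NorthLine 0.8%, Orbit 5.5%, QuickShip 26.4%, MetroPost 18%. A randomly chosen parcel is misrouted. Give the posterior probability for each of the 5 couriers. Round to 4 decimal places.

FleetOne 0.0695, NorthLine 0.0198, Orbit 0.1593, QuickShip 0.0973, MetroPost 0.6541

By Bayes' rule, posterior ∝ prior × likelihood:
  FleetOne: 0.11 × 0.06 = 0.0066
  NorthLine: 0.235 × 0.008 = 0.00188
  Orbit: 0.275 × 0.055 = 0.015125
  QuickShip: 0.035 × 0.264 = 0.00924
  MetroPost: 0.345 × 0.18 = 0.0621
Sum = 0.094945.
P(FleetOne | misrouted) = 0.0066/0.094945 ≈ 0.0695
P(NorthLine | misrouted) = 0.00188/0.094945 ≈ 0.0198
P(Orbit | misrouted) = 0.015125/0.094945 ≈ 0.1593
P(QuickShip | misrouted) = 0.00924/0.094945 ≈ 0.0973
P(MetroPost | misrouted) = 0.0621/0.094945 ≈ 0.6541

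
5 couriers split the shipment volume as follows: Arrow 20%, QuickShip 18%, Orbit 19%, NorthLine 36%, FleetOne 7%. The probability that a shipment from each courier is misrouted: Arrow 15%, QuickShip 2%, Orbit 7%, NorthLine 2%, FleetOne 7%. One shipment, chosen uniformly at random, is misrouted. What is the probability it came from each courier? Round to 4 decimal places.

Unnormalized posteriors (prior × likelihood):
  Arrow: 0.2 × 0.15 = 0.03
  QuickShip: 0.18 × 0.02 = 0.0036
  Orbit: 0.19 × 0.07 = 0.0133
  NorthLine: 0.36 × 0.02 = 0.0072
  FleetOne: 0.07 × 0.07 = 0.0049
Total = 0.059.
P(Arrow | misrouted) = 0.03/0.059 ≈ 0.5085
P(QuickShip | misrouted) = 0.0036/0.059 ≈ 0.0610
P(Orbit | misrouted) = 0.0133/0.059 ≈ 0.2254
P(NorthLine | misrouted) = 0.0072/0.059 ≈ 0.1220
P(FleetOne | misrouted) = 0.0049/0.059 ≈ 0.0831
(Check: 0.5085+0.0610+0.2254+0.1220+0.0831 = 1.0000.)

Arrow 0.5085, QuickShip 0.0610, Orbit 0.2254, NorthLine 0.1220, FleetOne 0.0831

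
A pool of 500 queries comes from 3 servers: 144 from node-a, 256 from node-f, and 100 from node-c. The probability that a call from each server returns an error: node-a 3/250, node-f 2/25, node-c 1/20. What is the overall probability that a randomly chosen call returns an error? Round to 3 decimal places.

0.054

By Bayes' rule, posterior ∝ prior × likelihood:
  node-a: 0.288 × 0.012 = 0.003456
  node-f: 0.512 × 0.08 = 0.04096
  node-c: 0.2 × 0.05 = 0.01
P(error) = 0.003456 + 0.04096 + 0.01 = 0.054416 → 0.054.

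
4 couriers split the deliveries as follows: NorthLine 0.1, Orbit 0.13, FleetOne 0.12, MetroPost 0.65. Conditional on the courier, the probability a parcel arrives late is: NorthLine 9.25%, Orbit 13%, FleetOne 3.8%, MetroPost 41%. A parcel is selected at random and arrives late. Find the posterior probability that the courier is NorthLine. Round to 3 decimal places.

0.031

By Bayes' rule, posterior ∝ prior × likelihood:
  NorthLine: 0.1 × 0.0925 = 0.00925
  Orbit: 0.13 × 0.13 = 0.0169
  FleetOne: 0.12 × 0.038 = 0.00456
  MetroPost: 0.65 × 0.41 = 0.2665
Normalizing constant = 0.29721.
P(NorthLine | evidence) = 0.00925 / 0.29721 ≈ 0.031.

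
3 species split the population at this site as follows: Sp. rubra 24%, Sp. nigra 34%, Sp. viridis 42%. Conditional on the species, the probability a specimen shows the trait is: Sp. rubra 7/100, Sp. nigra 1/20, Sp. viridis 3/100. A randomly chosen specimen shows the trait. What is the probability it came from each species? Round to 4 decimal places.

Sp. rubra 0.3621, Sp. nigra 0.3664, Sp. viridis 0.2716

Compute prior × likelihood for every hypothesis:
  Sp. rubra: 0.24 × 0.07 = 0.0168
  Sp. nigra: 0.34 × 0.05 = 0.017
  Sp. viridis: 0.42 × 0.03 = 0.0126
Normalizing constant = 0.0464.
P(Sp. rubra | trait) = 0.0168/0.0464 ≈ 0.3621
P(Sp. nigra | trait) = 0.017/0.0464 ≈ 0.3664
P(Sp. viridis | trait) = 0.0126/0.0464 ≈ 0.2716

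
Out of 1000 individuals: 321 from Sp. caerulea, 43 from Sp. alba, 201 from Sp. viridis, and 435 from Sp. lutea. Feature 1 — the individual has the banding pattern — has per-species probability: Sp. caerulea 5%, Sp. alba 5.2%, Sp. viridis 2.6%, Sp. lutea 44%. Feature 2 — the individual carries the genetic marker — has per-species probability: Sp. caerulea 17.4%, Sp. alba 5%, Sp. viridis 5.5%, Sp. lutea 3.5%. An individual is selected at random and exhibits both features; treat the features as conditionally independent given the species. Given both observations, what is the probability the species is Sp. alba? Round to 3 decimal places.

0.011

Prior × likelihood for each hypothesis:
  Sp. caerulea: 0.321 × 0.05 × 0.174 = 0.0027927
  Sp. alba: 0.043 × 0.052 × 0.05 = 0.0001118
  Sp. viridis: 0.201 × 0.026 × 0.055 = 0.00028743
  Sp. lutea: 0.435 × 0.44 × 0.035 = 0.006699
Total = 0.00989093.
P(Sp. alba | evidence) = 0.0001118 / 0.00989093 ≈ 0.011.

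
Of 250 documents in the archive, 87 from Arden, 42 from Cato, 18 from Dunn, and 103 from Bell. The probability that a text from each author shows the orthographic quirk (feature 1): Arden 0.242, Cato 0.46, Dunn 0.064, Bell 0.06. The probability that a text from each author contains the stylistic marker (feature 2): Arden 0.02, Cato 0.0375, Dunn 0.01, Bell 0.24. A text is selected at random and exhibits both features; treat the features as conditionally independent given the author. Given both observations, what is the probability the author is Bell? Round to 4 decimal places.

By Bayes' rule, posterior ∝ prior × likelihood:
  Arden: 0.348 × 0.242 × 0.02 = 0.00168432
  Cato: 0.168 × 0.46 × 0.0375 = 0.002898
  Dunn: 0.072 × 0.064 × 0.01 = 0.00004608
  Bell: 0.412 × 0.06 × 0.24 = 0.0059328
Total = 0.0105612.
P(Bell | evidence) = 0.0059328 / 0.0105612 ≈ 0.5618.

0.5618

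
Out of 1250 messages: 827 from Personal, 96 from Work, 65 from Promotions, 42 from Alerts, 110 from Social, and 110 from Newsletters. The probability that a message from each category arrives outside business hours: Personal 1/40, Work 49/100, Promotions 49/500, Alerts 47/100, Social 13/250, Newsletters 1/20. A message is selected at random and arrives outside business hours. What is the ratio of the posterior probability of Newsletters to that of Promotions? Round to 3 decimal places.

Prior × likelihood for each hypothesis:
  Personal: 0.6616 × 0.025 = 0.01654
  Work: 0.0768 × 0.49 = 0.037632
  Promotions: 0.052 × 0.098 = 0.005096
  Alerts: 0.0336 × 0.47 = 0.015792
  Social: 0.088 × 0.052 = 0.004576
  Newsletters: 0.088 × 0.05 = 0.0044
Sum = 0.084036.
The ratio is 0.0044 / 0.005096 (the normalizer cancels) = 0.863.

0.863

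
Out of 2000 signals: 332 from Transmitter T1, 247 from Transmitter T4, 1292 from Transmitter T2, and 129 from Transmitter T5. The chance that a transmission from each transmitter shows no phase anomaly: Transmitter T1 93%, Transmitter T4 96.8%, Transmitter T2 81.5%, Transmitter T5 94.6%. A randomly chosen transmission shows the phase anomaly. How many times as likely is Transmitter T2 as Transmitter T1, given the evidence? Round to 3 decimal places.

10.285

Taking complements, P(anomaly | each) = Transmitter T1 0.07, Transmitter T4 0.032, Transmitter T2 0.185, Transmitter T5 0.054.
Compute prior × likelihood for every hypothesis:
  Transmitter T1: 0.166 × 0.07 = 0.01162
  Transmitter T4: 0.1235 × 0.032 = 0.003952
  Transmitter T2: 0.646 × 0.185 = 0.11951
  Transmitter T5: 0.0645 × 0.054 = 0.003483
Normalizing constant = 0.138565.
The ratio is 0.11951 / 0.01162 (the normalizer cancels) = 10.285.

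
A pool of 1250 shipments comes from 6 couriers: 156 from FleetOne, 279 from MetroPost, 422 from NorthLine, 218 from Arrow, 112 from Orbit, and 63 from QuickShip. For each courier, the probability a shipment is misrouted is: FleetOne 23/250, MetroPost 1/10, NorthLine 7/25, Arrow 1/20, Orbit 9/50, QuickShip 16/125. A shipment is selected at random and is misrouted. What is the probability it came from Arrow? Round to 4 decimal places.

Compute prior × likelihood for every hypothesis:
  FleetOne: 0.1248 × 0.092 = 0.0114816
  MetroPost: 0.2232 × 0.1 = 0.02232
  NorthLine: 0.3376 × 0.28 = 0.094528
  Arrow: 0.1744 × 0.05 = 0.00872
  Orbit: 0.0896 × 0.18 = 0.016128
  QuickShip: 0.0504 × 0.128 = 0.0064512
Normalizing constant = 0.1596288.
P(Arrow | evidence) = 0.00872 / 0.1596288 ≈ 0.0546.

0.0546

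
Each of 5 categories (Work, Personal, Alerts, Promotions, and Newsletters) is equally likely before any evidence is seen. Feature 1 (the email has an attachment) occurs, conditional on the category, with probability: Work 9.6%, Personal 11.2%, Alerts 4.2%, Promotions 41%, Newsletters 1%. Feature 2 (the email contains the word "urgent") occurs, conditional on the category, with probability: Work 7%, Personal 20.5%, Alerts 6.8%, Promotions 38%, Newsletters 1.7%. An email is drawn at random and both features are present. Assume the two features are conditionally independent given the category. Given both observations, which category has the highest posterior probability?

Promotions

With a uniform prior (1/5 each), posterior ∝ likelihood:
  Work: 0.096 × 0.07 = 0.00672
  Personal: 0.112 × 0.205 = 0.02296
  Alerts: 0.042 × 0.068 = 0.002856
  Promotions: 0.41 × 0.38 = 0.1558
  Newsletters: 0.01 × 0.017 = 0.00017
Total = 0.188506.
Largest term belongs to Promotions, so Promotions is most probable.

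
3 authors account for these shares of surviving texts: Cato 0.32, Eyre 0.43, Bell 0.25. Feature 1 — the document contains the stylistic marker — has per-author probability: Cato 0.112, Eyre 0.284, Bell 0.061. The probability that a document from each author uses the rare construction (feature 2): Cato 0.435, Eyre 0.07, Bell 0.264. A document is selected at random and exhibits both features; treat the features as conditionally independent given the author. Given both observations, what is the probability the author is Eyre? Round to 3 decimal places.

0.304

By Bayes' rule, posterior ∝ prior × likelihood:
  Cato: 0.32 × 0.112 × 0.435 = 0.0155904
  Eyre: 0.43 × 0.284 × 0.07 = 0.0085484
  Bell: 0.25 × 0.061 × 0.264 = 0.004026
Sum = 0.0281648.
P(Eyre | evidence) = 0.0085484 / 0.0281648 ≈ 0.304.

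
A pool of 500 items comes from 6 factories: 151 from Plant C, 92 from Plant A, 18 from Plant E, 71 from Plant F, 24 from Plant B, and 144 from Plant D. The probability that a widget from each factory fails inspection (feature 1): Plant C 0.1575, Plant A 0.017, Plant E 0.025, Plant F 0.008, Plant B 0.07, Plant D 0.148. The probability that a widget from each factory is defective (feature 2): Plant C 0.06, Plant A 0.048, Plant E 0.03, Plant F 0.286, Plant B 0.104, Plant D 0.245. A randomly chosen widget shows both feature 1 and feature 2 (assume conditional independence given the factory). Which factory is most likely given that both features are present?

Compute prior × likelihood for every hypothesis:
  Plant C: 0.302 × 0.1575 × 0.06 = 0.0028539
  Plant A: 0.184 × 0.017 × 0.048 = 0.000150144
  Plant E: 0.036 × 0.025 × 0.03 = 0.000027
  Plant F: 0.142 × 0.008 × 0.286 = 0.000324896
  Plant B: 0.048 × 0.07 × 0.104 = 0.00034944
  Plant D: 0.288 × 0.148 × 0.245 = 0.01044288
Sum = 0.01414826.
Largest term belongs to Plant D, so Plant D is most probable.

Plant D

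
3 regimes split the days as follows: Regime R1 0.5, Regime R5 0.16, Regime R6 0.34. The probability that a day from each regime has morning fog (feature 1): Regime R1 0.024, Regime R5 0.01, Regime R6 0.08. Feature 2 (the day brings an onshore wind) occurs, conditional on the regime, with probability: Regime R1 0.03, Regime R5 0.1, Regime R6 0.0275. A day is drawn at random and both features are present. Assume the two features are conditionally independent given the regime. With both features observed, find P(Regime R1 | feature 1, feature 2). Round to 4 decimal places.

0.2839

Unnormalized posteriors (prior × likelihood):
  Regime R1: 0.5 × 0.024 × 0.03 = 0.00036
  Regime R5: 0.16 × 0.01 × 0.1 = 0.00016
  Regime R6: 0.34 × 0.08 × 0.0275 = 0.000748
Total = 0.001268.
P(Regime R1 | evidence) = 0.00036 / 0.001268 ≈ 0.2839.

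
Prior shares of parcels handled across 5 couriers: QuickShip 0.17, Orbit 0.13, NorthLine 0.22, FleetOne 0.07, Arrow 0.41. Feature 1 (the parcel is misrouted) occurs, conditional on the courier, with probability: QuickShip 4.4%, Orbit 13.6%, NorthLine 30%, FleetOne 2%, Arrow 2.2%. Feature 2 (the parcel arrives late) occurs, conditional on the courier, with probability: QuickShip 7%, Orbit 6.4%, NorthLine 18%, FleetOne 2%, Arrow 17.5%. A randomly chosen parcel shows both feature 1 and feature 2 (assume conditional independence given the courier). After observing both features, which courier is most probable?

NorthLine

Compute prior × likelihood for every hypothesis:
  QuickShip: 0.17 × 0.044 × 0.07 = 0.0005236
  Orbit: 0.13 × 0.136 × 0.064 = 0.00113152
  NorthLine: 0.22 × 0.3 × 0.18 = 0.01188
  FleetOne: 0.07 × 0.02 × 0.02 = 0.000028
  Arrow: 0.41 × 0.022 × 0.175 = 0.0015785
Normalizing constant = 0.01514162.
Largest term belongs to NorthLine, so NorthLine is most probable.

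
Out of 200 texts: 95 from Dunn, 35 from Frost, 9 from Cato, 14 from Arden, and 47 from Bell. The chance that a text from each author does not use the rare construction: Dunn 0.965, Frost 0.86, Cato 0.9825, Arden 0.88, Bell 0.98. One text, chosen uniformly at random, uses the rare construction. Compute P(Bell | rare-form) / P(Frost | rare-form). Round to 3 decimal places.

0.192

Taking complements, P(rare-form | each) = Dunn 0.035, Frost 0.14, Cato 0.0175, Arden 0.12, Bell 0.02.
Compute prior × likelihood for every hypothesis:
  Dunn: 0.475 × 0.035 = 0.016625
  Frost: 0.175 × 0.14 = 0.0245
  Cato: 0.045 × 0.0175 = 0.0007875
  Arden: 0.07 × 0.12 = 0.0084
  Bell: 0.235 × 0.02 = 0.0047
Sum = 0.0550125.
The ratio is 0.0047 / 0.0245 (the normalizer cancels) = 0.192.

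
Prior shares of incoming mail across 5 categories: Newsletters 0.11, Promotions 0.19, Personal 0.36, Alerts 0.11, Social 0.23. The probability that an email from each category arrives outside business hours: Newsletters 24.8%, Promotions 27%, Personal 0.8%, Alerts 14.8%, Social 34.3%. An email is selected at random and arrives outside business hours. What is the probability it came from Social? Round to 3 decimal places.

Unnormalized posteriors (prior × likelihood):
  Newsletters: 0.11 × 0.248 = 0.02728
  Promotions: 0.19 × 0.27 = 0.0513
  Personal: 0.36 × 0.008 = 0.00288
  Alerts: 0.11 × 0.148 = 0.01628
  Social: 0.23 × 0.343 = 0.07889
Normalizing constant = 0.17663.
P(Social | evidence) = 0.07889 / 0.17663 ≈ 0.447.

0.447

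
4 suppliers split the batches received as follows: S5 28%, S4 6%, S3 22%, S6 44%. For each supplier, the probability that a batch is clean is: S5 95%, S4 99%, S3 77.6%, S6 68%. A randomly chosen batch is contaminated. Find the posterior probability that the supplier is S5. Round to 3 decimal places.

0.068

Taking complements, P(contaminated | each) = S5 0.05, S4 0.01, S3 0.224, S6 0.32.
Prior × likelihood for each hypothesis:
  S5: 0.28 × 0.05 = 0.014
  S4: 0.06 × 0.01 = 0.0006
  S3: 0.22 × 0.224 = 0.04928
  S6: 0.44 × 0.32 = 0.1408
Total = 0.20468.
P(S5 | evidence) = 0.014 / 0.20468 ≈ 0.068.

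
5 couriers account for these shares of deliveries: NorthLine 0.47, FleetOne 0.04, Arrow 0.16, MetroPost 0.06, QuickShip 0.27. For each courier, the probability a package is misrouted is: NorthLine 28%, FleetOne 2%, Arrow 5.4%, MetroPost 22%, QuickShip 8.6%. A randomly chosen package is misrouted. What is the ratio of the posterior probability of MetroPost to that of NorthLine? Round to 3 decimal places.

Compute prior × likelihood for every hypothesis:
  NorthLine: 0.47 × 0.28 = 0.1316
  FleetOne: 0.04 × 0.02 = 0.0008
  Arrow: 0.16 × 0.054 = 0.00864
  MetroPost: 0.06 × 0.22 = 0.0132
  QuickShip: 0.27 × 0.086 = 0.02322
Sum = 0.17746.
The ratio is 0.0132 / 0.1316 (the normalizer cancels) = 0.100.

0.100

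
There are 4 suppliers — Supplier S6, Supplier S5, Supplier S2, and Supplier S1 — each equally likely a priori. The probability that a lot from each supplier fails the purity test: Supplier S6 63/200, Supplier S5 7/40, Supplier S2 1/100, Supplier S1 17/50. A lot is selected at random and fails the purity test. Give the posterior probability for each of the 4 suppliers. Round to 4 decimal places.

Since the prior is uniform, the posterior is proportional to the likelihood:
  Supplier S6: 0.315
  Supplier S5: 0.175
  Supplier S2: 0.01
  Supplier S1: 0.34
Sum = 0.84.
P(Supplier S6 | off-spec) = 0.315/0.84 ≈ 0.3750
P(Supplier S5 | off-spec) = 0.175/0.84 ≈ 0.2083
P(Supplier S2 | off-spec) = 0.01/0.84 ≈ 0.0119
P(Supplier S1 | off-spec) = 0.34/0.84 ≈ 0.4048

Supplier S6 0.3750, Supplier S5 0.2083, Supplier S2 0.0119, Supplier S1 0.4048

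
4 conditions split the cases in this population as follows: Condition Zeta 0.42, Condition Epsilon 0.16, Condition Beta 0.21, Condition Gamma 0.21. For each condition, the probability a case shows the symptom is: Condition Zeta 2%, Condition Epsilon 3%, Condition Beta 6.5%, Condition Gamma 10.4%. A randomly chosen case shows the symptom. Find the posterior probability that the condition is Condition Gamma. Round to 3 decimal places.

Unnormalized posteriors (prior × likelihood):
  Condition Zeta: 0.42 × 0.02 = 0.0084
  Condition Epsilon: 0.16 × 0.03 = 0.0048
  Condition Beta: 0.21 × 0.065 = 0.01365
  Condition Gamma: 0.21 × 0.104 = 0.02184
Sum = 0.04869.
P(Condition Gamma | evidence) = 0.02184 / 0.04869 ≈ 0.449.

0.449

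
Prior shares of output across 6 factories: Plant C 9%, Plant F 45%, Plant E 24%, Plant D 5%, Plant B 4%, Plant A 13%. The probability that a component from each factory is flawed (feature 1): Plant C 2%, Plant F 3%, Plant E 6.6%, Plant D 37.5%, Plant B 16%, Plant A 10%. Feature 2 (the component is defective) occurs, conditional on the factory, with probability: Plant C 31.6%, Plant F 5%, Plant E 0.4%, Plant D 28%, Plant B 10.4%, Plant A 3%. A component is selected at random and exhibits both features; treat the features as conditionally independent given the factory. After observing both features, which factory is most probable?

Unnormalized posteriors (prior × likelihood):
  Plant C: 0.09 × 0.02 × 0.316 = 0.0005688
  Plant F: 0.45 × 0.03 × 0.05 = 0.000675
  Plant E: 0.24 × 0.066 × 0.004 = 0.00006336
  Plant D: 0.05 × 0.375 × 0.28 = 0.00525
  Plant B: 0.04 × 0.16 × 0.104 = 0.0006656
  Plant A: 0.13 × 0.1 × 0.03 = 0.00039
Total = 0.00761276.
Largest term belongs to Plant D, so Plant D is most probable.

Plant D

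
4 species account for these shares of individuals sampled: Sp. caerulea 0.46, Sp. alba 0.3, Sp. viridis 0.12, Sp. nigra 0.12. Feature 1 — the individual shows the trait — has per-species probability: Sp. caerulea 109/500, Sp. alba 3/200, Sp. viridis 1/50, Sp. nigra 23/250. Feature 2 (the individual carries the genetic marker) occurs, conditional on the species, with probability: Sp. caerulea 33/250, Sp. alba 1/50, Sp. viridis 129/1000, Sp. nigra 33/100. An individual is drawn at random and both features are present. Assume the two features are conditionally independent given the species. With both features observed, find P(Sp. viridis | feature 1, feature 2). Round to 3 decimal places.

0.018

By Bayes' rule, posterior ∝ prior × likelihood:
  Sp. caerulea: 0.46 × 0.218 × 0.132 = 0.01323696
  Sp. alba: 0.3 × 0.015 × 0.02 = 0.00009
  Sp. viridis: 0.12 × 0.02 × 0.129 = 0.0003096
  Sp. nigra: 0.12 × 0.092 × 0.33 = 0.0036432
Sum = 0.01727976.
P(Sp. viridis | evidence) = 0.0003096 / 0.01727976 ≈ 0.018.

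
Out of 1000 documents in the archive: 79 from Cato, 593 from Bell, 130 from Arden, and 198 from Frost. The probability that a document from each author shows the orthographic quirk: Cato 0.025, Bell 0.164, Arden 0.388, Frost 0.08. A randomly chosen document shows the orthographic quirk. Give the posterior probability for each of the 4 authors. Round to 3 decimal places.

Cato 0.012, Bell 0.588, Arden 0.305, Frost 0.096

By Bayes' rule, posterior ∝ prior × likelihood:
  Cato: 0.079 × 0.025 = 0.001975
  Bell: 0.593 × 0.164 = 0.097252
  Arden: 0.13 × 0.388 = 0.05044
  Frost: 0.198 × 0.08 = 0.01584
Normalizing constant = 0.165507.
P(Cato | quirk) = 0.001975/0.165507 ≈ 0.012
P(Bell | quirk) = 0.097252/0.165507 ≈ 0.588
P(Arden | quirk) = 0.05044/0.165507 ≈ 0.305
P(Frost | quirk) = 0.01584/0.165507 ≈ 0.096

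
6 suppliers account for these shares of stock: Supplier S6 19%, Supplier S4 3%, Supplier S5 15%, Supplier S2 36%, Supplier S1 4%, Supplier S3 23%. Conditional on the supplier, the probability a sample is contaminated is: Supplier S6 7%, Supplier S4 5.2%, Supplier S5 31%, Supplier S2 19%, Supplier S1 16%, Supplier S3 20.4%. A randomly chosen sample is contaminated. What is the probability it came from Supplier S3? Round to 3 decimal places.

0.256

Compute prior × likelihood for every hypothesis:
  Supplier S6: 0.19 × 0.07 = 0.0133
  Supplier S4: 0.03 × 0.052 = 0.00156
  Supplier S5: 0.15 × 0.31 = 0.0465
  Supplier S2: 0.36 × 0.19 = 0.0684
  Supplier S1: 0.04 × 0.16 = 0.0064
  Supplier S3: 0.23 × 0.204 = 0.04692
Sum = 0.18308.
P(Supplier S3 | evidence) = 0.04692 / 0.18308 ≈ 0.256.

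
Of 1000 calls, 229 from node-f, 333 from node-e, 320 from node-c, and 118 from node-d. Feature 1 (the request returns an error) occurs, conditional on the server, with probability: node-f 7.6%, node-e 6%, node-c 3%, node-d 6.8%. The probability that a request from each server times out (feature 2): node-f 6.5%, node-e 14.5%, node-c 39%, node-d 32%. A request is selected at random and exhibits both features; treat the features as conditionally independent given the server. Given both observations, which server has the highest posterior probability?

node-c

Compute prior × likelihood for every hypothesis:
  node-f: 0.229 × 0.076 × 0.065 = 0.00113126
  node-e: 0.333 × 0.06 × 0.145 = 0.0028971
  node-c: 0.32 × 0.03 × 0.39 = 0.003744
  node-d: 0.118 × 0.068 × 0.32 = 0.00256768
Sum = 0.01034004.
Largest term belongs to node-c, so node-c is most probable.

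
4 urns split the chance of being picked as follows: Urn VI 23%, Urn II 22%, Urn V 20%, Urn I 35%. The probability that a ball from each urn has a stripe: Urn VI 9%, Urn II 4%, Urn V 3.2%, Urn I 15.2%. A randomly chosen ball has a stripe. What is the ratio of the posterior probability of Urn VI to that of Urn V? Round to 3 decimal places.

3.234

Prior × likelihood for each hypothesis:
  Urn VI: 0.23 × 0.09 = 0.0207
  Urn II: 0.22 × 0.04 = 0.0088
  Urn V: 0.2 × 0.032 = 0.0064
  Urn I: 0.35 × 0.152 = 0.0532
Normalizing constant = 0.0891.
The ratio is 0.0207 / 0.0064 (the normalizer cancels) = 3.234.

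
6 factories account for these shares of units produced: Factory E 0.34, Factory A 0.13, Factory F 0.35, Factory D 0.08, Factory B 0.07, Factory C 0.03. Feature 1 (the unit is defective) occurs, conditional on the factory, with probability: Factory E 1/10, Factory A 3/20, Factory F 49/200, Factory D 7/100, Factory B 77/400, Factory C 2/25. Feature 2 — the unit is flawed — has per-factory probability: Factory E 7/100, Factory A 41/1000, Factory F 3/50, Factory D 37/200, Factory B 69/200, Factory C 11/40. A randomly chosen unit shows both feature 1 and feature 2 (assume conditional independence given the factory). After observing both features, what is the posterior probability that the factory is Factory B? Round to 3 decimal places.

Prior × likelihood for each hypothesis:
  Factory E: 0.34 × 0.1 × 0.07 = 0.00238
  Factory A: 0.13 × 0.15 × 0.041 = 0.0007995
  Factory F: 0.35 × 0.245 × 0.06 = 0.005145
  Factory D: 0.08 × 0.07 × 0.185 = 0.001036
  Factory B: 0.07 × 0.1925 × 0.345 = 0.004648875
  Factory C: 0.03 × 0.08 × 0.275 = 0.00066
Total = 0.014669375.
P(Factory B | evidence) = 0.004648875 / 0.014669375 ≈ 0.317.

0.317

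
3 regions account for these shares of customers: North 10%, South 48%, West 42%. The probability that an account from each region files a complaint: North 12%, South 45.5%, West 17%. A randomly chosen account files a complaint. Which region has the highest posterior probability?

South

By Bayes' rule, posterior ∝ prior × likelihood:
  North: 0.1 × 0.12 = 0.012
  South: 0.48 × 0.455 = 0.2184
  West: 0.42 × 0.17 = 0.0714
Total = 0.3018.
Largest term belongs to South, so South is most probable.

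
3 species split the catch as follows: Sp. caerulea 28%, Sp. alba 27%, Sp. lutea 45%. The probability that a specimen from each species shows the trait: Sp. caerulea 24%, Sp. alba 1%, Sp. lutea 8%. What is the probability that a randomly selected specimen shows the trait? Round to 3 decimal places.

Prior × likelihood for each hypothesis:
  Sp. caerulea: 0.28 × 0.24 = 0.0672
  Sp. alba: 0.27 × 0.01 = 0.0027
  Sp. lutea: 0.45 × 0.08 = 0.036
P(trait) = 0.0672 + 0.0027 + 0.036 = 0.1059 → 0.106.

0.106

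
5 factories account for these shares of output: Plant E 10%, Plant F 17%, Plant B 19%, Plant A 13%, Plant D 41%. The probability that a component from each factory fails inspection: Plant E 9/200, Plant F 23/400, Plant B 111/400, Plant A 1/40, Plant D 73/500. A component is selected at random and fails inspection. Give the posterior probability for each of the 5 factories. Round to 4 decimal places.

Prior × likelihood for each hypothesis:
  Plant E: 0.1 × 0.045 = 0.0045
  Plant F: 0.17 × 0.0575 = 0.009775
  Plant B: 0.19 × 0.2775 = 0.052725
  Plant A: 0.13 × 0.025 = 0.00325
  Plant D: 0.41 × 0.146 = 0.05986
Total = 0.13011.
P(Plant E | nonconforming) = 0.0045/0.13011 ≈ 0.0346
P(Plant F | nonconforming) = 0.009775/0.13011 ≈ 0.0751
P(Plant B | nonconforming) = 0.052725/0.13011 ≈ 0.4052
P(Plant A | nonconforming) = 0.00325/0.13011 ≈ 0.0250
P(Plant D | nonconforming) = 0.05986/0.13011 ≈ 0.4601
(Check: 0.0346+0.0751+0.4052+0.0250+0.4601 = 1.0000.)

Plant E 0.0346, Plant F 0.0751, Plant B 0.4052, Plant A 0.0250, Plant D 0.4601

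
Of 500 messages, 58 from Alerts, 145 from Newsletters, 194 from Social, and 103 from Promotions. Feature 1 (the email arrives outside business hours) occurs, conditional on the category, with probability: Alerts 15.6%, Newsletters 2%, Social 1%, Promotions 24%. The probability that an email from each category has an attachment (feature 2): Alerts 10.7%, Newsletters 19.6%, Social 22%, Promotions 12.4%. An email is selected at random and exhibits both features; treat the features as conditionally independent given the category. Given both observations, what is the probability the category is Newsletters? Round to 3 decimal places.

Compute prior × likelihood for every hypothesis:
  Alerts: 0.116 × 0.156 × 0.107 = 0.001936272
  Newsletters: 0.29 × 0.02 × 0.196 = 0.0011368
  Social: 0.388 × 0.01 × 0.22 = 0.0008536
  Promotions: 0.206 × 0.24 × 0.124 = 0.00613056
Normalizing constant = 0.010057232.
P(Newsletters | evidence) = 0.0011368 / 0.010057232 ≈ 0.113.

0.113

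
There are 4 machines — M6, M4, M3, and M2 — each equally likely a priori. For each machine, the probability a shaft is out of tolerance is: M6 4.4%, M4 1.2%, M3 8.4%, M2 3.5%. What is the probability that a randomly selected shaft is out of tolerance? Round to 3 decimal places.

Since the prior is uniform, the posterior is proportional to the likelihood:
  M6: 0.044
  M4: 0.012
  M3: 0.084
  M2: 0.035
P(oversize) = (1/4) × (0.044 + 0.012 + 0.084 + 0.035) = 0.175/4 ≈ 0.044.

0.044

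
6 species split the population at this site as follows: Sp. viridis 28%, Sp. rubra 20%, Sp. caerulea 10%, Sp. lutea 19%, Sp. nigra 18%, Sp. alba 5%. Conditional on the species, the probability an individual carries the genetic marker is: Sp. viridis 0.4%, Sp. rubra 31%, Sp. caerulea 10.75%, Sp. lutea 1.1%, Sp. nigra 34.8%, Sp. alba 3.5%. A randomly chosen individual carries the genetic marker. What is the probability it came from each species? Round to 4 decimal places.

Unnormalized posteriors (prior × likelihood):
  Sp. viridis: 0.28 × 0.004 = 0.00112
  Sp. rubra: 0.2 × 0.31 = 0.062
  Sp. caerulea: 0.1 × 0.1075 = 0.01075
  Sp. lutea: 0.19 × 0.011 = 0.00209
  Sp. nigra: 0.18 × 0.348 = 0.06264
  Sp. alba: 0.05 × 0.035 = 0.00175
Normalizing constant = 0.14035.
P(Sp. viridis | marker) = 0.00112/0.14035 ≈ 0.0080
P(Sp. rubra | marker) = 0.062/0.14035 ≈ 0.4418
P(Sp. caerulea | marker) = 0.01075/0.14035 ≈ 0.0766
P(Sp. lutea | marker) = 0.00209/0.14035 ≈ 0.0149
P(Sp. nigra | marker) = 0.06264/0.14035 ≈ 0.4463
P(Sp. alba | marker) = 0.00175/0.14035 ≈ 0.0125

Sp. viridis 0.0080, Sp. rubra 0.4418, Sp. caerulea 0.0766, Sp. lutea 0.0149, Sp. nigra 0.4463, Sp. alba 0.0125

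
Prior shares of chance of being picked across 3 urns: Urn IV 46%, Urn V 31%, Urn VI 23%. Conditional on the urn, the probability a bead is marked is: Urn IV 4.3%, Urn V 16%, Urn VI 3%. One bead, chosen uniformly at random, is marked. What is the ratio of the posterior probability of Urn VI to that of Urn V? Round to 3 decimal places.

0.139

Prior × likelihood for each hypothesis:
  Urn IV: 0.46 × 0.043 = 0.01978
  Urn V: 0.31 × 0.16 = 0.0496
  Urn VI: 0.23 × 0.03 = 0.0069
Normalizing constant = 0.07628.
The ratio is 0.0069 / 0.0496 (the normalizer cancels) = 0.139.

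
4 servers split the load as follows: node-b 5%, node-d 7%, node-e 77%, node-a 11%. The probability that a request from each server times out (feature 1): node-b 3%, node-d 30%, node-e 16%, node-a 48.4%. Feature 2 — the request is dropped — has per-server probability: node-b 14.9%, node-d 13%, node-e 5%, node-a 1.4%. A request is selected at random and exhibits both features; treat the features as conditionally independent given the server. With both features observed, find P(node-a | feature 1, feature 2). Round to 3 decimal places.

Prior × likelihood for each hypothesis:
  node-b: 0.05 × 0.03 × 0.149 = 0.0002235
  node-d: 0.07 × 0.3 × 0.13 = 0.00273
  node-e: 0.77 × 0.16 × 0.05 = 0.00616
  node-a: 0.11 × 0.484 × 0.014 = 0.00074536
Normalizing constant = 0.00985886.
P(node-a | evidence) = 0.00074536 / 0.00985886 ≈ 0.076.

0.076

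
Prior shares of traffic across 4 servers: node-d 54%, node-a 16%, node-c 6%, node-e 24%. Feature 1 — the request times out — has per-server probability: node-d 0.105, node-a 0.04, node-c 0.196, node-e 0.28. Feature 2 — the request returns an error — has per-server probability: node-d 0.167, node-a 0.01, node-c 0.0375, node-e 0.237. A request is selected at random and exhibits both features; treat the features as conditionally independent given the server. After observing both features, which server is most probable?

node-e

Compute prior × likelihood for every hypothesis:
  node-d: 0.54 × 0.105 × 0.167 = 0.0094689
  node-a: 0.16 × 0.04 × 0.01 = 0.000064
  node-c: 0.06 × 0.196 × 0.0375 = 0.000441
  node-e: 0.24 × 0.28 × 0.237 = 0.0159264
Total = 0.0259003.
Largest term belongs to node-e, so node-e is most probable.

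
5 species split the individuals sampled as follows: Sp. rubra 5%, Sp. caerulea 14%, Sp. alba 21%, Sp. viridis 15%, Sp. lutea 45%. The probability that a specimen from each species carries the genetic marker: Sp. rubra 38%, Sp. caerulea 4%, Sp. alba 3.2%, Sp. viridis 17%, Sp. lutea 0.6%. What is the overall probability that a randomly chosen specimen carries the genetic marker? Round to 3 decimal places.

0.060

By Bayes' rule, posterior ∝ prior × likelihood:
  Sp. rubra: 0.05 × 0.38 = 0.019
  Sp. caerulea: 0.14 × 0.04 = 0.0056
  Sp. alba: 0.21 × 0.032 = 0.00672
  Sp. viridis: 0.15 × 0.17 = 0.0255
  Sp. lutea: 0.45 × 0.006 = 0.0027
P(marker) = 0.019 + 0.0056 + 0.00672 + 0.0255 + 0.0027 = 0.05952 → 0.060.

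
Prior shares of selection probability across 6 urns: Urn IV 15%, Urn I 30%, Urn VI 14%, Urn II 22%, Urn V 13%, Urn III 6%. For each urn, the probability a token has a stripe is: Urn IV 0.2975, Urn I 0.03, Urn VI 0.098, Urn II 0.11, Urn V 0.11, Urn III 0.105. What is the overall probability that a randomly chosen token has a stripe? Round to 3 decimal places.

By Bayes' rule, posterior ∝ prior × likelihood:
  Urn IV: 0.15 × 0.2975 = 0.044625
  Urn I: 0.3 × 0.03 = 0.009
  Urn VI: 0.14 × 0.098 = 0.01372
  Urn II: 0.22 × 0.11 = 0.0242
  Urn V: 0.13 × 0.11 = 0.0143
  Urn III: 0.06 × 0.105 = 0.0063
P(striped) = 0.044625 + 0.009 + 0.01372 + 0.0242 + 0.0143 + 0.0063 = 0.112145 → 0.112.

0.112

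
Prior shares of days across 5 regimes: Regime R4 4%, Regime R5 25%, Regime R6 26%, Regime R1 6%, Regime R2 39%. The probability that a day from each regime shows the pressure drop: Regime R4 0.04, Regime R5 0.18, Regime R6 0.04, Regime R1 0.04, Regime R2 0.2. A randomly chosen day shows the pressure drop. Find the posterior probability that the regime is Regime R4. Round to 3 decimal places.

By Bayes' rule, posterior ∝ prior × likelihood:
  Regime R4: 0.04 × 0.04 = 0.0016
  Regime R5: 0.25 × 0.18 = 0.045
  Regime R6: 0.26 × 0.04 = 0.0104
  Regime R1: 0.06 × 0.04 = 0.0024
  Regime R2: 0.39 × 0.2 = 0.078
Sum = 0.1374.
P(Regime R4 | evidence) = 0.0016 / 0.1374 ≈ 0.012.

0.012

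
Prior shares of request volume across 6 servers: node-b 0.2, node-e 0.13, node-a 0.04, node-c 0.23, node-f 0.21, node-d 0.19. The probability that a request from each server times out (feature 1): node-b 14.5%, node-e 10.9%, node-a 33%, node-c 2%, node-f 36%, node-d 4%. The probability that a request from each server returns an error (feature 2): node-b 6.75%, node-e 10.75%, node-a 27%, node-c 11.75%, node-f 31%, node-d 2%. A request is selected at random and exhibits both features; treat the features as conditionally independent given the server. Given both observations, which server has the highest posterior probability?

Compute prior × likelihood for every hypothesis:
  node-b: 0.2 × 0.145 × 0.0675 = 0.0019575
  node-e: 0.13 × 0.109 × 0.1075 = 0.001523275
  node-a: 0.04 × 0.33 × 0.27 = 0.003564
  node-c: 0.23 × 0.02 × 0.1175 = 0.0005405
  node-f: 0.21 × 0.36 × 0.31 = 0.023436
  node-d: 0.19 × 0.04 × 0.02 = 0.000152
Total = 0.031173275.
Largest term belongs to node-f, so node-f is most probable.

node-f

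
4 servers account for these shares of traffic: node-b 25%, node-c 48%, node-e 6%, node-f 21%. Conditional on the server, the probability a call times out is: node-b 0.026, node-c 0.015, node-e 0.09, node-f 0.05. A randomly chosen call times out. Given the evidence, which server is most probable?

node-f

Compute prior × likelihood for every hypothesis:
  node-b: 0.25 × 0.026 = 0.0065
  node-c: 0.48 × 0.015 = 0.0072
  node-e: 0.06 × 0.09 = 0.0054
  node-f: 0.21 × 0.05 = 0.0105
Total = 0.0296.
Largest term belongs to node-f, so node-f is most probable.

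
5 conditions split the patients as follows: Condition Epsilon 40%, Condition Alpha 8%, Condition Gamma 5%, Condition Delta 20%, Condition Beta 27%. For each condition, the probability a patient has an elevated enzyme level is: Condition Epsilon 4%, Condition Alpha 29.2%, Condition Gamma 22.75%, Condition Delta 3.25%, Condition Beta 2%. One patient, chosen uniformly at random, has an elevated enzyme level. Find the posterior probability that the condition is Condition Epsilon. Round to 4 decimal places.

0.2554

Unnormalized posteriors (prior × likelihood):
  Condition Epsilon: 0.4 × 0.04 = 0.016
  Condition Alpha: 0.08 × 0.292 = 0.02336
  Condition Gamma: 0.05 × 0.2275 = 0.011375
  Condition Delta: 0.2 × 0.0325 = 0.0065
  Condition Beta: 0.27 × 0.02 = 0.0054
Normalizing constant = 0.062635.
P(Condition Epsilon | evidence) = 0.016 / 0.062635 ≈ 0.2554.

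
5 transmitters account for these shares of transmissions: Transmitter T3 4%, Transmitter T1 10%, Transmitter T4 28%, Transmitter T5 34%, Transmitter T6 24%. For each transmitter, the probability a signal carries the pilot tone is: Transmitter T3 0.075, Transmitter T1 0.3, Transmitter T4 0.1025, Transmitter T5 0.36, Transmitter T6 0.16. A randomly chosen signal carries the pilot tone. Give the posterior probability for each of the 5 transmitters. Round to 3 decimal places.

Unnormalized posteriors (prior × likelihood):
  Transmitter T3: 0.04 × 0.075 = 0.003
  Transmitter T1: 0.1 × 0.3 = 0.03
  Transmitter T4: 0.28 × 0.1025 = 0.0287
  Transmitter T5: 0.34 × 0.36 = 0.1224
  Transmitter T6: 0.24 × 0.16 = 0.0384
Sum = 0.2225.
P(Transmitter T3 | pilot) = 0.003/0.2225 ≈ 0.013
P(Transmitter T1 | pilot) = 0.03/0.2225 ≈ 0.135
P(Transmitter T4 | pilot) = 0.0287/0.2225 ≈ 0.129
P(Transmitter T5 | pilot) = 0.1224/0.2225 ≈ 0.550
P(Transmitter T6 | pilot) = 0.0384/0.2225 ≈ 0.173

Transmitter T3 0.013, Transmitter T1 0.135, Transmitter T4 0.129, Transmitter T5 0.550, Transmitter T6 0.173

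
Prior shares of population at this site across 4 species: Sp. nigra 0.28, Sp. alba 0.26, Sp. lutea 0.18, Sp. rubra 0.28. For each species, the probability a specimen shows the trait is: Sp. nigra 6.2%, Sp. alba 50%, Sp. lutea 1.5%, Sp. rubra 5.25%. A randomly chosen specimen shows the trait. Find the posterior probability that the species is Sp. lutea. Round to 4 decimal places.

Unnormalized posteriors (prior × likelihood):
  Sp. nigra: 0.28 × 0.062 = 0.01736
  Sp. alba: 0.26 × 0.5 = 0.13
  Sp. lutea: 0.18 × 0.015 = 0.0027
  Sp. rubra: 0.28 × 0.0525 = 0.0147
Total = 0.16476.
P(Sp. lutea | evidence) = 0.0027 / 0.16476 ≈ 0.0164.

0.0164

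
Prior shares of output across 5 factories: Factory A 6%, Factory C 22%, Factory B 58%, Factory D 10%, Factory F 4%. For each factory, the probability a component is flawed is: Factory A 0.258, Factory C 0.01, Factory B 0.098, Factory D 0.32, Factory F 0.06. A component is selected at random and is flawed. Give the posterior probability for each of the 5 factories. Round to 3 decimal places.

Factory A 0.142, Factory C 0.020, Factory B 0.522, Factory D 0.294, Factory F 0.022

Compute prior × likelihood for every hypothesis:
  Factory A: 0.06 × 0.258 = 0.01548
  Factory C: 0.22 × 0.01 = 0.0022
  Factory B: 0.58 × 0.098 = 0.05684
  Factory D: 0.1 × 0.32 = 0.032
  Factory F: 0.04 × 0.06 = 0.0024
Sum = 0.10892.
P(Factory A | flawed) = 0.01548/0.10892 ≈ 0.142
P(Factory C | flawed) = 0.0022/0.10892 ≈ 0.020
P(Factory B | flawed) = 0.05684/0.10892 ≈ 0.522
P(Factory D | flawed) = 0.032/0.10892 ≈ 0.294
P(Factory F | flawed) = 0.0024/0.10892 ≈ 0.022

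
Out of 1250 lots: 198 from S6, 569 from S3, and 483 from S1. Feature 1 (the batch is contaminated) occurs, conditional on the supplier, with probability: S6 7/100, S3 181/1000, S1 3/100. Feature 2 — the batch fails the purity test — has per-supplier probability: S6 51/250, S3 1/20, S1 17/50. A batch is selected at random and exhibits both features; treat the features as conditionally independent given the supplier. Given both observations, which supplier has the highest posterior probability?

By Bayes' rule, posterior ∝ prior × likelihood:
  S6: 0.1584 × 0.07 × 0.204 = 0.002261952
  S3: 0.4552 × 0.181 × 0.05 = 0.00411956
  S1: 0.3864 × 0.03 × 0.34 = 0.00394128
Sum = 0.010322792.
Largest term belongs to S3, so S3 is most probable.

S3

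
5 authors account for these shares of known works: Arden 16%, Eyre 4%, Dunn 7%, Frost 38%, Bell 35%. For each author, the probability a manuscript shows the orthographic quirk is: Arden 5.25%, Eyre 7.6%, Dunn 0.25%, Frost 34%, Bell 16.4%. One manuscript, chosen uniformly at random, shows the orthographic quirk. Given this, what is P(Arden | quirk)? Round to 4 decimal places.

0.0424

By Bayes' rule, posterior ∝ prior × likelihood:
  Arden: 0.16 × 0.0525 = 0.0084
  Eyre: 0.04 × 0.076 = 0.00304
  Dunn: 0.07 × 0.0025 = 0.000175
  Frost: 0.38 × 0.34 = 0.1292
  Bell: 0.35 × 0.164 = 0.0574
Total = 0.198215.
P(Arden | evidence) = 0.0084 / 0.198215 ≈ 0.0424.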